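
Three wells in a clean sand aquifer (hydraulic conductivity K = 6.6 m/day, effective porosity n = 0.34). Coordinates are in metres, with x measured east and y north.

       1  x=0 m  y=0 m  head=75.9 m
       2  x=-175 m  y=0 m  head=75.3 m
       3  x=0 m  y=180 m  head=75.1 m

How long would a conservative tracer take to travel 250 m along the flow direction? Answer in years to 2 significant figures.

∂h/∂x = (75.3 − 75.9) / (-175 − 0) = +0.003429
∂h/∂y = (75.1 − 75.9) / (180 − 0) = -0.004444
|∇h| = √(0.003429² + -0.004444²) = 0.005613
Seepage velocity v = K·i/n = 6.6 × 0.005613 / 0.34 = 0.109 m/day.
t = 250 / 0.109 = 2294 days = 6.28 years.

6.3 years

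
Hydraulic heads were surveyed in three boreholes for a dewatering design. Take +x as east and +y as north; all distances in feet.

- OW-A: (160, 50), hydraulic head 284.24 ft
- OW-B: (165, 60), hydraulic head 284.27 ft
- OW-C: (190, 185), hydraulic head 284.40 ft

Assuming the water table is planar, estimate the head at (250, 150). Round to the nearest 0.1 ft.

284.8 ft

With h = a·x + b·y + c and OW-A as origin, the differences give:
  5·a + 10·b = +0.03
  30·a + 135·b = +0.16
Eliminate b (×135 and ×10, subtract): 375·a = 2.450 → a = ∂h/∂x = +0.006533
Back-substitute: b = ∂h/∂y = -0.0002667.
h(250, 150) = 284.24 + (+0.006533)·(90) + (-0.0002667)·(100) = 284.24 +0.588 -0.027 = 284.801 ft.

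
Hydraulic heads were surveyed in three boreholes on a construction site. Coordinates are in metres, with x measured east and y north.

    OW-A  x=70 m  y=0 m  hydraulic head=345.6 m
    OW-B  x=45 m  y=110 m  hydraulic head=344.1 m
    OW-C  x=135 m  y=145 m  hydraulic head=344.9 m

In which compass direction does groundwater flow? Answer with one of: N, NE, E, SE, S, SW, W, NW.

NW

Differences from OW-A: to OW-B (Δx, Δy, Δh) = (-25, 110, -1.5); to OW-C = (65, 145, -0.7).
Solve a·Δx + b·Δy = Δh: det = (-25)·145 − 65·110 = -10775.
∂h/∂x = [(-1.5)·145 − (-0.7)·110] / -10775 = +0.01304
∂h/∂y = [(-25)·(-0.7) − 65·(-1.5)] / -10775 = -0.01067
Flow = −∇h = (-0.01304 east, +0.01067 north), which points northwest.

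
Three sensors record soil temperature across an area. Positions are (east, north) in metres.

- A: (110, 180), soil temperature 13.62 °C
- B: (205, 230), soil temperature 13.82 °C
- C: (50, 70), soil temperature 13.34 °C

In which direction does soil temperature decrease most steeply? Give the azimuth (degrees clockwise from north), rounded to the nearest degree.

With T = a·x + b·y + c and A as origin, the differences give:
  95·a + 50·b = +0.20
  (-60)·a + (-110)·b = -0.28
Eliminate b (×(-110) and ×50, subtract): -7450·a = -8.000 → a = ∂T/∂x = +0.001074
Back-substitute: b = ∂T/∂y = +0.001960.
Steepest decrease is along −∇f: components (-0.001074 E, -0.001960 N).
Azimuth = atan2(-0.001074, -0.001960) = 208.7° ≈ 209°.

209°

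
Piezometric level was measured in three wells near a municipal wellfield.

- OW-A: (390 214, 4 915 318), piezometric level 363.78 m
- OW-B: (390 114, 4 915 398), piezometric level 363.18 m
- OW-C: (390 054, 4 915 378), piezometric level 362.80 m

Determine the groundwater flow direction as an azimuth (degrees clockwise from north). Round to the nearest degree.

Differences from OW-A: to OW-B (Δx, Δy, Δh) = (-100, 80, -0.60); to OW-C = (-160, 60, -0.98).
Solve a·Δx + b·Δy = Δh: det = (-100)·60 − (-160)·80 = 6800.
∂h/∂x = [(-0.60)·60 − (-0.98)·80] / 6800 = +0.006235
∂h/∂y = [(-100)·(-0.98) − (-160)·(-0.60)] / 6800 = +0.0002941
Flow direction (−∇h) has components (-0.006235 E, -0.0002941 N).
Azimuth = atan2(E, N) = atan2(-0.006235, -0.0002941) = 267.3° ≈ 267°.

267°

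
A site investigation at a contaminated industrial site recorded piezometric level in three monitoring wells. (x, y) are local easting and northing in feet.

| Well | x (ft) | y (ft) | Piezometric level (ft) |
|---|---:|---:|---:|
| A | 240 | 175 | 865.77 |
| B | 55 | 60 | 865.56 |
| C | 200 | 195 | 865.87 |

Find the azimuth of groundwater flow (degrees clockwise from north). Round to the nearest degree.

Three-point gradient (reference A): Δ to B = (-185, -115, -0.21), Δ to C = (-40, 20, +0.10).
∂h/∂x = -0.0008795, ∂h/∂y = +0.003241 (det = -8300).
Flow direction (−∇h) has components (+0.0008795 E, -0.003241 N).
Azimuth = atan2(E, N) = atan2(+0.0008795, -0.003241) = 164.8° ≈ 165°.

165°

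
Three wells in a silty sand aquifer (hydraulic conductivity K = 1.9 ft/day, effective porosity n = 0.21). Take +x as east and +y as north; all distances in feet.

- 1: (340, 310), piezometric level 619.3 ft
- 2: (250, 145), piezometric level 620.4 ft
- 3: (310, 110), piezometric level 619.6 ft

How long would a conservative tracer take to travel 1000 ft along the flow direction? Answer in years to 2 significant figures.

23 years

With h = a·x + b·y + c and 1 as origin, the differences give:
  (-90)·a + (-165)·b = +1.1
  (-30)·a + (-200)·b = +0.3
Eliminate b (×(-200) and ×(-165), subtract): 13050·a = -170.50 → a = ∂h/∂x = -0.01307
Back-substitute: b = ∂h/∂y = +0.0004598.
|∇h| = √(-0.01307² + 0.0004598²) = 0.01308
Seepage velocity v = K·i/n = 1.9 × 0.01308 / 0.21 = 0.1183 ft/day.
t = 1000 / 0.1183 = 8453 days = 23.1 years.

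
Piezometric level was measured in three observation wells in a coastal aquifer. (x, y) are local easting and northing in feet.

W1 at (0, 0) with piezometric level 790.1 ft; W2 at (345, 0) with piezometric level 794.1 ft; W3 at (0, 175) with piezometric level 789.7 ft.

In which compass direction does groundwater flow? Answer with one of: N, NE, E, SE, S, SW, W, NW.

∂h/∂x = (794.1 − 790.1) / (345 − 0) = +0.01159
∂h/∂y = (789.7 − 790.1) / (175 − 0) = -0.002286
Flow = −∇h = (-0.01159 east, +0.002286 north), which points west.

W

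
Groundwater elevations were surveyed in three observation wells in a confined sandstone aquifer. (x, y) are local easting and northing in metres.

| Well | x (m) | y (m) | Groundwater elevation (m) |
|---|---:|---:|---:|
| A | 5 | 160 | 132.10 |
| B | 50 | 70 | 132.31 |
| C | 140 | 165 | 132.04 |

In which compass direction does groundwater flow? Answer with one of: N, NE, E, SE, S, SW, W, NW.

With h = a·x + b·y + c and A as origin, the differences give:
  45·a + (-90)·b = +0.21
  135·a + 5·b = -0.06
Eliminate b (×5 and ×(-90), subtract): 12375·a = -4.350 → a = ∂h/∂x = -0.0003515
Back-substitute: b = ∂h/∂y = -0.002509.
Flow = −∇h = (+0.0003515 east, +0.002509 north), which points north.

N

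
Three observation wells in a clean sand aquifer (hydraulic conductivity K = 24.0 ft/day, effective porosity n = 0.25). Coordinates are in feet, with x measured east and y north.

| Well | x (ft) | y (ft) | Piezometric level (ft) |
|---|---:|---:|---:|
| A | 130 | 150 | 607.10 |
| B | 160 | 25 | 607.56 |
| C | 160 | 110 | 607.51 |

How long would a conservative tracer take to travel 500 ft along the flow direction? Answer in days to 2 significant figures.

Three-point gradient (reference A): Δ to B = (30, -125, +0.46), Δ to C = (30, -40, +0.41).
∂h/∂x = +0.01288, ∂h/∂y = -0.0005882 (det = 2550).
|∇h| = √(0.01288² + -0.0005882²) = 0.01289
Seepage velocity v = K·i/n = 24.0 × 0.01289 / 0.25 = 1.237 ft/day.
t = 500 / 1.237 = 404.2 days.

400 days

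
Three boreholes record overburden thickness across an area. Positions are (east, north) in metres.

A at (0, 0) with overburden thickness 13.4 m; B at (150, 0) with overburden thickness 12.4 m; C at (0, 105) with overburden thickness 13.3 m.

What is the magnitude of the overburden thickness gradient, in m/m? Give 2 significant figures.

∂d/∂x = (12.4 − 13.4) / (150 − 0) = -0.006667
∂d/∂y = (13.3 − 13.4) / (105 − 0) = -0.0009524
|∇f| = √(-0.006667² + -0.0009524²) = 0.006735 m/m

0.0067 m/m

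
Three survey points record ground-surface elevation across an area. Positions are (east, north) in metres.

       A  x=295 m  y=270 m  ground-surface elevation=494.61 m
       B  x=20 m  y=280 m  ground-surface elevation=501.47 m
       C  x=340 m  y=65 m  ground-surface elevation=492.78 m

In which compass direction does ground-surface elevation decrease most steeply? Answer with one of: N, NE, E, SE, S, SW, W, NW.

Three-point gradient (reference A): Δ to B = (-275, 10, +6.86), Δ to C = (45, -205, -1.83).
∂z/∂x = -0.02482, ∂z/∂y = +0.003479 (det = 55925).
Steepest decrease is along −∇f = (+0.02482 E, -0.003479 N) → east.

E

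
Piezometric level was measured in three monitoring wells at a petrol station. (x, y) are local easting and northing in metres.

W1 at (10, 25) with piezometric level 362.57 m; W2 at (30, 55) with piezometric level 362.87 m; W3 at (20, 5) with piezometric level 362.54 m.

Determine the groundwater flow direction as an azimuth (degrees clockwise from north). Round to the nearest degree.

235°

With h = a·x + b·y + c and W1 as origin, the differences give:
  20·a + 30·b = +0.30
  10·a + (-20)·b = -0.03
Eliminate b (×(-20) and ×30, subtract): -700·a = -5.100 → a = ∂h/∂x = +0.007286
Back-substitute: b = ∂h/∂y = +0.005143.
Flow direction (−∇h) has components (-0.007286 E, -0.005143 N).
Azimuth = atan2(E, N) = atan2(-0.007286, -0.005143) = 234.8° ≈ 235°.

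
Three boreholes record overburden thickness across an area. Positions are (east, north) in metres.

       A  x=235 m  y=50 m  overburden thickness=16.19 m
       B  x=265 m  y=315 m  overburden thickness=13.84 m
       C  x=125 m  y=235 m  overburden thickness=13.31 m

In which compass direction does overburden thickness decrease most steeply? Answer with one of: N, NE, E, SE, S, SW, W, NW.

NW

Taking A as reference: B−A = (30, 265, -2.35); C−A = (-110, 185, -2.88).
Determinant of the coordinate differences = 30·185 − (-110)·265 = 34700.
∂d/∂x = [(-2.35)·185 − (-2.88)·265] / 34700 = +0.009465
∂d/∂y = [30·(-2.88) − (-110)·(-2.35)] / 34700 = -0.009939
Steepest decrease is along −∇f = (-0.009465 E, +0.009939 N) → northwest.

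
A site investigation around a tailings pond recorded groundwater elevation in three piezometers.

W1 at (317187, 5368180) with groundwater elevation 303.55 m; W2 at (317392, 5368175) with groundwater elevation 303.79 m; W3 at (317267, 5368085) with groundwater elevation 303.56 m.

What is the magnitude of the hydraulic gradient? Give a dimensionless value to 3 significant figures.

0.00149

With h = a·x + b·y + c and W1 as origin, the differences give:
  205·a + (-5)·b = +0.24
  80·a + (-95)·b = +0.01
Eliminate b (×(-95) and ×(-5), subtract): -19075·a = -22.750 → a = ∂h/∂x = +0.001193
Back-substitute: b = ∂h/∂y = +0.0008991.
|∇h| = √(0.001193² + 0.0008991²) = 0.001494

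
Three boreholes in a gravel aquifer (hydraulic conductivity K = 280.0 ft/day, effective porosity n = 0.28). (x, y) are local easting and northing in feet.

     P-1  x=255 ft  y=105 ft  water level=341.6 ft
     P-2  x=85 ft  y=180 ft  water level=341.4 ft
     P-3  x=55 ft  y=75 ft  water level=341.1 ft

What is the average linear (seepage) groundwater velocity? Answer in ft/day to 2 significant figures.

3.1 ft/day

With h = a·x + b·y + c and P-1 as origin, the differences give:
  (-170)·a + 75·b = -0.2
  (-200)·a + (-30)·b = -0.5
Eliminate b (×(-30) and ×75, subtract): 20100·a = 43.50 → a = ∂h/∂x = +0.002164
Back-substitute: b = ∂h/∂y = +0.002239.
|∇h| = √(0.002164² + 0.002239²) = 0.003114
Seepage velocity v = K·i/n = 280.0 × 0.003114 / 0.28 = 3.114 ft/day.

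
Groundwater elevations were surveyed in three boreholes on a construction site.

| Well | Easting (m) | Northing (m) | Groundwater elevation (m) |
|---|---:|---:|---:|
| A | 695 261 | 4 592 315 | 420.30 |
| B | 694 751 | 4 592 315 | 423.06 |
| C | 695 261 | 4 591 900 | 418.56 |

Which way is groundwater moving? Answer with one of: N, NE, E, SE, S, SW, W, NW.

SE

∂h/∂x = (423.06 − 420.30) / (694751 − 695261) = -0.005412
∂h/∂y = (418.56 − 420.30) / (4591900 − 4592315) = +0.004193
Flow = −∇h = (+0.005412 east, -0.004193 north), which points southeast.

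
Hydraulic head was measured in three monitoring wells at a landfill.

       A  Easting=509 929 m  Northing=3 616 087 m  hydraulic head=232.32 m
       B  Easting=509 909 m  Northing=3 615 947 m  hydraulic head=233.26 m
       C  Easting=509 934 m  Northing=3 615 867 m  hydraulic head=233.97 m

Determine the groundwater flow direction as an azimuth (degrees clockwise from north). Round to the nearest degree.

With h = a·x + b·y + c and A as origin, the differences give:
  (-20)·a + (-140)·b = +0.94
  5·a + (-220)·b = +1.65
Eliminate b (×(-220) and ×(-140), subtract): 5100·a = 24.200 → a = ∂h/∂x = +0.004745
Back-substitute: b = ∂h/∂y = -0.007392.
Flow direction (−∇h) has components (-0.004745 E, +0.007392 N).
Azimuth = atan2(E, N) = atan2(-0.004745, +0.007392) = 327.3° ≈ 327°.

327°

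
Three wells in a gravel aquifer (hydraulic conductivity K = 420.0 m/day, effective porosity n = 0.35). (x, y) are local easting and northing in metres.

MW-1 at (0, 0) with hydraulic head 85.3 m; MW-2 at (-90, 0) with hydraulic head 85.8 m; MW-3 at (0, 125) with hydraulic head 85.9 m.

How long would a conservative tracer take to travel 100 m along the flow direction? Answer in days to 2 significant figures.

11 days

∂h/∂x = (85.8 − 85.3) / (-90 − 0) = -0.005556
∂h/∂y = (85.9 − 85.3) / (125 − 0) = +0.004800
|∇h| = √(-0.005556² + 0.004800²) = 0.007342
Seepage velocity v = K·i/n = 420.0 × 0.007342 / 0.35 = 8.81 m/day.
t = 100 / 8.81 = 11.35 days.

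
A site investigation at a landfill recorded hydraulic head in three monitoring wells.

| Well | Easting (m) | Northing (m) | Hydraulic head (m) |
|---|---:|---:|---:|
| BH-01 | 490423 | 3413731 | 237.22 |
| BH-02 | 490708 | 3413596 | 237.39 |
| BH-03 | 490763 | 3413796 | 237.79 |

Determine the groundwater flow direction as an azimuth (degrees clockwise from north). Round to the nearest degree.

Taking BH-01 as reference: BH-02−BH-01 = (285, -135, +0.17); BH-03−BH-01 = (340, 65, +0.57).
Solve a·Δx + b·Δy = Δh: det = 285·65 − 340·(-135) = 64425.
∂h/∂x = [(+0.17)·65 − (+0.57)·(-135)] / 64425 = +0.001366
∂h/∂y = [285·(+0.57) − 340·(+0.17)] / 64425 = +0.001624
Flow direction (−∇h) has components (-0.001366 E, -0.001624 N).
Azimuth = atan2(E, N) = atan2(-0.001366, -0.001624) = 220.1° ≈ 220°.

220°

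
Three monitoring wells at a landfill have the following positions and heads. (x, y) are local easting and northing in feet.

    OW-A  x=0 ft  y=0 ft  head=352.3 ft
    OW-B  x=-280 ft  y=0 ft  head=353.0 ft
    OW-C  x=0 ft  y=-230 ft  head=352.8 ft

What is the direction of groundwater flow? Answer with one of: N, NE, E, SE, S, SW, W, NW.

∂h/∂x = (353.0 − 352.3) / (-280 − 0) = -0.002500
∂h/∂y = (352.8 − 352.3) / (-230 − 0) = -0.002174
Flow = −∇h = (+0.002500 east, +0.002174 north), which points northeast.

NE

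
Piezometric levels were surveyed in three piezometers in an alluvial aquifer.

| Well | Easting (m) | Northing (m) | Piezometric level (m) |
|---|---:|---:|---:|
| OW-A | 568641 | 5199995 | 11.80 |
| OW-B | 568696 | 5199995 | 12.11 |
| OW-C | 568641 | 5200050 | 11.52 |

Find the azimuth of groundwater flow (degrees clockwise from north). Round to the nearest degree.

312°

∂h/∂x = (12.11 − 11.80) / (568696 − 568641) = +0.005636
∂h/∂y = (11.52 − 11.80) / (5200050 − 5199995) = -0.005091
Flow direction (−∇h) has components (-0.005636 E, +0.005091 N).
Azimuth = atan2(E, N) = atan2(-0.005636, +0.005091) = 312.1° ≈ 312°.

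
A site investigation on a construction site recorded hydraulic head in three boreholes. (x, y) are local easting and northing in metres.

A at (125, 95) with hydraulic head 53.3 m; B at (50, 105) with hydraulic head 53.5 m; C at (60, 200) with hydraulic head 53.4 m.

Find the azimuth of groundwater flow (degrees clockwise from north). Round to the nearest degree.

With h = a·x + b·y + c and A as origin, the differences give:
  (-75)·a + 10·b = +0.2
  (-65)·a + 105·b = +0.1
Eliminate b (×105 and ×10, subtract): -7225·a = 20.00 → a = ∂h/∂x = -0.002768
Back-substitute: b = ∂h/∂y = -0.0007612.
Flow direction (−∇h) has components (+0.002768 E, +0.0007612 N).
Azimuth = atan2(E, N) = atan2(+0.002768, +0.0007612) = 74.6° ≈ 075°.

075°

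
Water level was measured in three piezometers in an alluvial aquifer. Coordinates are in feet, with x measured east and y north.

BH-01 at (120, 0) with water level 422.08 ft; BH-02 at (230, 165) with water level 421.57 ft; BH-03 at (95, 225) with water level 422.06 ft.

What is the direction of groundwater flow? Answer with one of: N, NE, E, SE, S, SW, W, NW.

E

With h = a·x + b·y + c and BH-01 as origin, the differences give:
  110·a + 165·b = -0.51
  (-25)·a + 225·b = -0.02
Eliminate b (×225 and ×165, subtract): 28875·a = -111.450 → a = ∂h/∂x = -0.003860
Back-substitute: b = ∂h/∂y = -0.0005177.
Flow = −∇h = (+0.003860 east, +0.0005177 north), which points east.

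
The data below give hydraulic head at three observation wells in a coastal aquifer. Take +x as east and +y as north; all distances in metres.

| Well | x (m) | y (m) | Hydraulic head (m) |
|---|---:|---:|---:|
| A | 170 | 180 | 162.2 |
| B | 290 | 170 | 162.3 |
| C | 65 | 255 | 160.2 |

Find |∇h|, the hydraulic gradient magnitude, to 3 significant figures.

0.0289

Differences from A: to B (Δx, Δy, Δh) = (120, -10, +0.1); to C = (-105, 75, -2.0).
Solve a·Δx + b·Δy = Δh: det = 120·75 − (-105)·(-10) = 7950.
∂h/∂x = [(+0.1)·75 − (-2.0)·(-10)] / 7950 = -0.001572
∂h/∂y = [120·(-2.0) − (-105)·(+0.1)] / 7950 = -0.02887
|∇h| = √(-0.001572² + -0.02887²) = 0.02891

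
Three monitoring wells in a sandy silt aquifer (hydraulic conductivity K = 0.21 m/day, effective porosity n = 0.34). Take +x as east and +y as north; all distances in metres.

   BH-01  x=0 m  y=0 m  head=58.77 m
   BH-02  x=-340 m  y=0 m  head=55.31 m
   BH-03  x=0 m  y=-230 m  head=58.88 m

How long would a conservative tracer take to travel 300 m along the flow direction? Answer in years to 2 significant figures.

∂h/∂x = (55.31 − 58.77) / (-340 − 0) = +0.01018
∂h/∂y = (58.88 − 58.77) / (-230 − 0) = -0.0004783
|∇h| = √(0.01018² + -0.0004783²) = 0.01019
Seepage velocity v = K·i/n = 0.21 × 0.01019 / 0.34 = 0.006294 m/day.
t = 300 / 0.006294 = 4.766e+04 days = 130 years.

130 years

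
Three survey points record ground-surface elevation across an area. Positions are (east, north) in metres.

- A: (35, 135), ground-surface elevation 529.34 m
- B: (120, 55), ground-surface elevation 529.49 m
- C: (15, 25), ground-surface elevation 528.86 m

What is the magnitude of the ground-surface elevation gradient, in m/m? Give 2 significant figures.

Differences from A: to B (Δx, Δy, Δh) = (85, -80, +0.15); to C = (-20, -110, -0.48).
Solve a·Δx + b·Δy = Δz: det = 85·(-110) − (-20)·(-80) = -10950.
∂z/∂x = [(+0.15)·(-110) − (-0.48)·(-80)] / -10950 = +0.005014
∂z/∂y = [85·(-0.48) − (-20)·(+0.15)] / -10950 = +0.003452
|∇f| = √(0.005014² + 0.003452²) = 0.006087 m/m

0.0061 m/m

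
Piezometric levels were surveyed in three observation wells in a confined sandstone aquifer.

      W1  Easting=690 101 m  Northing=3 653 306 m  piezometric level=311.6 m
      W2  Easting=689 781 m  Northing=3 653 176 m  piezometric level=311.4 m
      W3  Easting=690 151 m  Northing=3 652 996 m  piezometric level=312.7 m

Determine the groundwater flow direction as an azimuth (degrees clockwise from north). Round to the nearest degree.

Taking W1 as reference: W2−W1 = (-320, -130, -0.2); W3−W1 = (50, -310, +1.1).
Determinant of the coordinate differences = (-320)·(-310) − 50·(-130) = 105700.
∂h/∂x = [(-0.2)·(-310) − (+1.1)·(-130)] / 105700 = +0.001939
∂h/∂y = [(-320)·(+1.1) − 50·(-0.2)] / 105700 = -0.003236
Flow direction (−∇h) has components (-0.001939 E, +0.003236 N).
Azimuth = atan2(E, N) = atan2(-0.001939, +0.003236) = 329.1° ≈ 329°.

329°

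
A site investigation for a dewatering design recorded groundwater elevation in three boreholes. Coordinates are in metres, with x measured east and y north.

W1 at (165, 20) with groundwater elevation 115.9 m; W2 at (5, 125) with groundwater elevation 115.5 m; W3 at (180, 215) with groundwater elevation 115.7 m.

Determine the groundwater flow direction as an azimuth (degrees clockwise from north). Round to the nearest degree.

304°

Differences from W1: to W2 (Δx, Δy, Δh) = (-160, 105, -0.4); to W3 = (15, 195, -0.2).
Solve a·Δx + b·Δy = Δh: det = (-160)·195 − 15·105 = -32775.
∂h/∂x = [(-0.4)·195 − (-0.2)·105] / -32775 = +0.001739
∂h/∂y = [(-160)·(-0.2) − 15·(-0.4)] / -32775 = -0.001159
Flow direction (−∇h) has components (-0.001739 E, +0.001159 N).
Azimuth = atan2(E, N) = atan2(-0.001739, +0.001159) = 303.7° ≈ 304°.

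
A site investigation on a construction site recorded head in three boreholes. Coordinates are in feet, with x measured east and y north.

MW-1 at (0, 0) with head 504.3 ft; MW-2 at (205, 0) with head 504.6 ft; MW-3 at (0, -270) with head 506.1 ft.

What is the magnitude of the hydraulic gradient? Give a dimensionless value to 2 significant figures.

∂h/∂x = (504.6 − 504.3) / (205 − 0) = +0.001463
∂h/∂y = (506.1 − 504.3) / (-270 − 0) = -0.006667
|∇h| = √(0.001463² + -0.006667²) = 0.006826

0.0068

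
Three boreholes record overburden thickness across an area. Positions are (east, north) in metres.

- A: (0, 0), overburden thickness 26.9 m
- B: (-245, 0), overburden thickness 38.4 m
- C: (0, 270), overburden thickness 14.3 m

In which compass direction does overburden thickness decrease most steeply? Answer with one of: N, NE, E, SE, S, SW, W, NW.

NE

∂d/∂x = (38.4 − 26.9) / (-245 − 0) = -0.04694
∂d/∂y = (14.3 − 26.9) / (270 − 0) = -0.04667
Steepest decrease is along −∇f = (+0.04694 E, +0.04667 N) → northeast.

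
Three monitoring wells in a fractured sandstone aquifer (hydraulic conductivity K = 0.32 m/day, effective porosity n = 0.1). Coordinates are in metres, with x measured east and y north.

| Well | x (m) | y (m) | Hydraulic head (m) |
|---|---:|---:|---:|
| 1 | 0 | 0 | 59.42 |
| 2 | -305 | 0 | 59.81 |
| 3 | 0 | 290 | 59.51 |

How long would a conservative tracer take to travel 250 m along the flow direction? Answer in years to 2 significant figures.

160 years

∂h/∂x = (59.81 − 59.42) / (-305 − 0) = -0.001279
∂h/∂y = (59.51 − 59.42) / (290 − 0) = +0.0003103
|∇h| = √(-0.001279² + 0.0003103²) = 0.001316
Seepage velocity v = K·i/n = 0.32 × 0.001316 / 0.1 = 0.004211 m/day.
t = 250 / 0.004211 = 5.937e+04 days = 163 years.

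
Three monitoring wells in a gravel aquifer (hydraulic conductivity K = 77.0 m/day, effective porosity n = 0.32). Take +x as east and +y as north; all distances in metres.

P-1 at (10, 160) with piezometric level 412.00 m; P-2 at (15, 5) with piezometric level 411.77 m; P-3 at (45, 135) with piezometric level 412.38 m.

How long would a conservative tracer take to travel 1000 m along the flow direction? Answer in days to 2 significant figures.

Differences from P-1: to P-2 (Δx, Δy, Δh) = (5, -155, -0.23); to P-3 = (35, -25, +0.38).
Solve a·Δx + b·Δy = Δh: det = 5·(-25) − 35·(-155) = 5300.
∂h/∂x = [(-0.23)·(-25) − (+0.38)·(-155)] / 5300 = +0.01220
∂h/∂y = [5·(+0.38) − 35·(-0.23)] / 5300 = +0.001877
|∇h| = √(0.01220² + 0.001877²) = 0.01234
Seepage velocity v = K·i/n = 77.0 × 0.01234 / 0.32 = 2.969 m/day.
t = 1000 / 2.969 = 336.8 days.

340 days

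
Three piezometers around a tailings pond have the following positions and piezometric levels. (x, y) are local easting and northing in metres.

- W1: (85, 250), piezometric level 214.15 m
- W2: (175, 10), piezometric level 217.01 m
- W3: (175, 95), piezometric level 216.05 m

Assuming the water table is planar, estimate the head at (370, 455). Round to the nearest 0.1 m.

Differences from W1: to W2 (Δx, Δy, Δh) = (90, -240, +2.86); to W3 = (90, -155, +1.90).
Solve a·Δx + b·Δy = Δh: det = 90·(-155) − 90·(-240) = 7650.
∂h/∂x = [(+2.86)·(-155) − (+1.90)·(-240)] / 7650 = +0.001660
∂h/∂y = [90·(+1.90) − 90·(+2.86)] / 7650 = -0.01129
h(370, 455) = 214.15 + (+0.001660)·(285) + (-0.01129)·(205) = 214.15 +0.473 -2.315 = 212.308 m.

212.3 m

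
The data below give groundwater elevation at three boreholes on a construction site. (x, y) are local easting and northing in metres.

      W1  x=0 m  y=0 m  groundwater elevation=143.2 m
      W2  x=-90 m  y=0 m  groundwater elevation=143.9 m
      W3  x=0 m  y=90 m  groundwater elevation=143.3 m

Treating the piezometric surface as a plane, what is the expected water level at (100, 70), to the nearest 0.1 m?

∂h/∂x = (143.9 − 143.2) / (-90 − 0) = -0.007778
∂h/∂y = (143.3 − 143.2) / (90 − 0) = +0.001111
h(100, 70) = 143.2 + (-0.007778)·(100) + (+0.001111)·(70) = 143.2 -0.778 +0.078 = 142.500 m.

142.5 m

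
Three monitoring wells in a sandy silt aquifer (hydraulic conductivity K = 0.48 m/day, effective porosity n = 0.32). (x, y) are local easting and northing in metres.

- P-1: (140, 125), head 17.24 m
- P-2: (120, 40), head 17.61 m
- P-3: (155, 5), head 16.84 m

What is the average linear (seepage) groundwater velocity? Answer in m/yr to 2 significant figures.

Differences from P-1: to P-2 (Δx, Δy, Δh) = (-20, -85, +0.37); to P-3 = (15, -120, -0.40).
Solve a·Δx + b·Δy = Δh: det = (-20)·(-120) − 15·(-85) = 3675.
∂h/∂x = [(+0.37)·(-120) − (-0.40)·(-85)] / 3675 = -0.02133
∂h/∂y = [(-20)·(-0.40) − 15·(+0.37)] / 3675 = +0.0006667
|∇h| = √(-0.02133² + 0.0006667²) = 0.02134
Seepage velocity v = K·i/n = 0.48 × 0.02134 / 0.32 = 0.03201 m/day = 11.69 m/yr.

12 m/yr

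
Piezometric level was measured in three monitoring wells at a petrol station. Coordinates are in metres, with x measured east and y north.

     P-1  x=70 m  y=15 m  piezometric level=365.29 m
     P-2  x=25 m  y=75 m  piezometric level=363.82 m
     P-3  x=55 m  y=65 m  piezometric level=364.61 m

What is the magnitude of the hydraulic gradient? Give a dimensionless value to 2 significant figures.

0.025

With h = a·x + b·y + c and P-1 as origin, the differences give:
  (-45)·a + 60·b = -1.47
  (-15)·a + 50·b = -0.68
Eliminate b (×50 and ×60, subtract): -1350·a = -32.700 → a = ∂h/∂x = +0.02422
Back-substitute: b = ∂h/∂y = -0.006333.
|∇h| = √(0.02422² + -0.006333²) = 0.02503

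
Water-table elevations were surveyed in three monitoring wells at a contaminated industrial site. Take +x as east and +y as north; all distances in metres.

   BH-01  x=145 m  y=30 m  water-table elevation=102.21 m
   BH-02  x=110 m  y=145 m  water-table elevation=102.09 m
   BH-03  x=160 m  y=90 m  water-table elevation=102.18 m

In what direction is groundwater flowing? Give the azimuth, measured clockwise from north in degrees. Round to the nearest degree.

With h = a·x + b·y + c and BH-01 as origin, the differences give:
  (-35)·a + 115·b = -0.12
  15·a + 60·b = -0.03
Eliminate b (×60 and ×115, subtract): -3825·a = -3.750 → a = ∂h/∂x = +0.0009804
Back-substitute: b = ∂h/∂y = -0.0007451.
Flow direction (−∇h) has components (-0.0009804 E, +0.0007451 N).
Azimuth = atan2(E, N) = atan2(-0.0009804, +0.0007451) = 307.2° ≈ 307°.

307°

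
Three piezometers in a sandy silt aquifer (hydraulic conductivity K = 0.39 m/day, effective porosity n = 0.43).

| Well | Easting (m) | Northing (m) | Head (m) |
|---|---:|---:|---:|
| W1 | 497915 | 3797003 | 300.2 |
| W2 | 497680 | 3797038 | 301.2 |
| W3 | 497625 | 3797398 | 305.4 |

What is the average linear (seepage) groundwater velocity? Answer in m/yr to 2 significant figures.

3.8 m/yr

Taking W1 as reference: W2−W1 = (-235, 35, +1.0); W3−W1 = (-290, 395, +5.2).
Solve a·Δx + b·Δy = Δh: det = (-235)·395 − (-290)·35 = -82675.
∂h/∂x = [(+1.0)·395 − (+5.2)·35] / -82675 = -0.002576
∂h/∂y = [(-235)·(+5.2) − (-290)·(+1.0)] / -82675 = +0.01127
|∇h| = √(-0.002576² + 0.01127²) = 0.01156
Seepage velocity v = K·i/n = 0.39 × 0.01156 / 0.43 = 0.01048 m/day = 3.828 m/yr.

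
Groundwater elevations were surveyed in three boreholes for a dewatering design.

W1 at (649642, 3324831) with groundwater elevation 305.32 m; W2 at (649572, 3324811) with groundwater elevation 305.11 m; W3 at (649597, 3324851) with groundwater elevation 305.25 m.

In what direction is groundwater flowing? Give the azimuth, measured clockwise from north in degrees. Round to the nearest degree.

Differences from W1: to W2 (Δx, Δy, Δh) = (-70, -20, -0.21); to W3 = (-45, 20, -0.07).
Solve a·Δx + b·Δy = Δh: det = (-70)·20 − (-45)·(-20) = -2300.
∂h/∂x = [(-0.21)·20 − (-0.07)·(-20)] / -2300 = +0.002435
∂h/∂y = [(-70)·(-0.07) − (-45)·(-0.21)] / -2300 = +0.001978
Flow direction (−∇h) has components (-0.002435 E, -0.001978 N).
Azimuth = atan2(E, N) = atan2(-0.002435, -0.001978) = 230.9° ≈ 231°.

231°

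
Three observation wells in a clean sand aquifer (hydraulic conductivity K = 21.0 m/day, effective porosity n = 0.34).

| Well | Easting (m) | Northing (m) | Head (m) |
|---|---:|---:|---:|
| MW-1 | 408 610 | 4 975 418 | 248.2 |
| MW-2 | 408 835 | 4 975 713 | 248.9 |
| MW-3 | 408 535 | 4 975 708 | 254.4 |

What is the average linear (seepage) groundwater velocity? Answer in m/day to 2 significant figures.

With h = a·x + b·y + c and MW-1 as origin, the differences give:
  225·a + 295·b = +0.7
  (-75)·a + 290·b = +6.2
Eliminate b (×290 and ×295, subtract): 87375·a = -1626.00 → a = ∂h/∂x = -0.01861
Back-substitute: b = ∂h/∂y = +0.01657.
|∇h| = √(-0.01861² + 0.01657²) = 0.02492
Seepage velocity v = K·i/n = 21.0 × 0.02492 / 0.34 = 1.539 m/day.

1.5 m/day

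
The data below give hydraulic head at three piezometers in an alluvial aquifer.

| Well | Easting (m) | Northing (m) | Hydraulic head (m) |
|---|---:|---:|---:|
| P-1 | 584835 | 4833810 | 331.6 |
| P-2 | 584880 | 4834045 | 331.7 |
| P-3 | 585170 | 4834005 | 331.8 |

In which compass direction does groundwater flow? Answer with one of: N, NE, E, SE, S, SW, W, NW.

With h = a·x + b·y + c and P-1 as origin, the differences give:
  45·a + 235·b = +0.1
  335·a + 195·b = +0.2
Eliminate b (×195 and ×235, subtract): -69950·a = -27.50 → a = ∂h/∂x = +0.0003931
Back-substitute: b = ∂h/∂y = +0.0003503.
Flow = −∇h = (-0.0003931 east, -0.0003503 north), which points southwest.

SW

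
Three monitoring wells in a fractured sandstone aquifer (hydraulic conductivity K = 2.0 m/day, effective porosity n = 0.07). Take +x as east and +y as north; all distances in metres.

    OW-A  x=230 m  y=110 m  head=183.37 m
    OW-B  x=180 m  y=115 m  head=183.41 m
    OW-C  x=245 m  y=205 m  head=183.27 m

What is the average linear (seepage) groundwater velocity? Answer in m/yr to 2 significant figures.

13 m/yr

Taking OW-A as reference: OW-B−OW-A = (-50, 5, +0.04); OW-C−OW-A = (15, 95, -0.10).
Determinant of the coordinate differences = (-50)·95 − 15·5 = -4825.
∂h/∂x = [(+0.04)·95 − (-0.10)·5] / -4825 = -0.0008912
∂h/∂y = [(-50)·(-0.10) − 15·(+0.04)] / -4825 = -0.0009119
|∇h| = √(-0.0008912² + -0.0009119²) = 0.001275
Seepage velocity v = K·i/n = 2.0 × 0.001275 / 0.07 = 0.03643 m/day = 13.31 m/yr.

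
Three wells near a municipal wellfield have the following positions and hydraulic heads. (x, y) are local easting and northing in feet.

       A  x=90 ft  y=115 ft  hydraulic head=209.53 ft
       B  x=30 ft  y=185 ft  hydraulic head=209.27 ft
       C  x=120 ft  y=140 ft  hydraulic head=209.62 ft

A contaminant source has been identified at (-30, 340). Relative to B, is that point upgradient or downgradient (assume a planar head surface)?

downgradient

Differences from A: to B (Δx, Δy, Δh) = (-60, 70, -0.26); to C = (30, 25, +0.09).
Determinant of the coordinate differences = (-60)·25 − 30·70 = -3600.
∂h/∂x = [(-0.26)·25 − (+0.09)·70] / -3600 = +0.003556
∂h/∂y = [(-60)·(+0.09) − 30·(-0.26)] / -3600 = -0.0006667
Head at (-30, 340) = 209.53 + (+0.003556)·(-120) + (-0.0006667)·(225) = 208.95 ft.
That is lower than the 209.27 ft at B, so the point is downgradient.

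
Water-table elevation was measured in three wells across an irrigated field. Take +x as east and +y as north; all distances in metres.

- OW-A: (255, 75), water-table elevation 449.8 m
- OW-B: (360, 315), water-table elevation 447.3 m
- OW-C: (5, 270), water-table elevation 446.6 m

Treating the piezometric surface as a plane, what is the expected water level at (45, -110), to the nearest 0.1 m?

Differences from OW-A: to OW-B (Δx, Δy, Δh) = (105, 240, -2.5); to OW-C = (-250, 195, -3.2).
Solve a·Δx + b·Δy = Δh: det = 105·195 − (-250)·240 = 80475.
∂h/∂x = [(-2.5)·195 − (-3.2)·240] / 80475 = +0.003486
∂h/∂y = [105·(-3.2) − (-250)·(-2.5)] / 80475 = -0.01194
h(45, -110) = 449.8 + (+0.003486)·(-210) + (-0.01194)·(-185) = 449.8 -0.732 +2.209 = 451.277 m.

451.3 m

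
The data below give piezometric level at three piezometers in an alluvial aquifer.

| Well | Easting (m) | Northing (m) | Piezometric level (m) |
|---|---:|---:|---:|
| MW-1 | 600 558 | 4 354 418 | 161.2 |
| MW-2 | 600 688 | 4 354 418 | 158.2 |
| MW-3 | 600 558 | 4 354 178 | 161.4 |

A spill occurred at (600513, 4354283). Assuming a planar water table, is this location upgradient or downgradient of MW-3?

upgradient

∂h/∂x = (158.2 − 161.2) / (600688 − 600558) = -0.02308
∂h/∂y = (161.4 − 161.2) / (4354178 − 4354418) = -0.0008333
Head at (600513, 4354283) = 161.2 + (-0.02308)·(-45) + (-0.0008333)·(-135) = 162.35 m.
That is higher than the 161.4 m at MW-3, so the point is upgradient.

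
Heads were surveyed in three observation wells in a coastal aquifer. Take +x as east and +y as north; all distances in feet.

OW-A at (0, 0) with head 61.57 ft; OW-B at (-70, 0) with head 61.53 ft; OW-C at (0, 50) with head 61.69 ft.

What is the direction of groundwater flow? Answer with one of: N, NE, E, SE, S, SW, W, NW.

∂h/∂x = (61.53 − 61.57) / (-70 − 0) = +0.0005714
∂h/∂y = (61.69 − 61.57) / (50 − 0) = +0.002400
Flow = −∇h = (-0.0005714 east, -0.002400 north), which points south.

S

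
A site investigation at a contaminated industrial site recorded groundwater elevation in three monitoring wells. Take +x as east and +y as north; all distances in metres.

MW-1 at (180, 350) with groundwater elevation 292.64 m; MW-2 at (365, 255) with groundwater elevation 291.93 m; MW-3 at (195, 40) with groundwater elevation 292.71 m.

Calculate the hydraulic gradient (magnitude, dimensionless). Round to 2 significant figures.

Differences from MW-1: to MW-2 (Δx, Δy, Δh) = (185, -95, -0.71); to MW-3 = (15, -310, +0.07).
Determinant of the coordinate differences = 185·(-310) − 15·(-95) = -55925.
∂h/∂x = [(-0.71)·(-310) − (+0.07)·(-95)] / -55925 = -0.004055
∂h/∂y = [185·(+0.07) − 15·(-0.71)] / -55925 = -0.0004220
|∇h| = √(-0.004055² + -0.0004220²) = 0.004077

0.0041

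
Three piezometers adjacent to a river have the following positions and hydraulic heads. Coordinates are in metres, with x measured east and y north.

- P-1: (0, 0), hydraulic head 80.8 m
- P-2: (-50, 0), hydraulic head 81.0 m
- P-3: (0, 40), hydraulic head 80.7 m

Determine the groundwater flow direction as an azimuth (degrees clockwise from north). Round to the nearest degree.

∂h/∂x = (81.0 − 80.8) / (-50 − 0) = -0.004000
∂h/∂y = (80.7 − 80.8) / (40 − 0) = -0.002500
Flow direction (−∇h) has components (+0.004000 E, +0.002500 N).
Azimuth = atan2(E, N) = atan2(+0.004000, +0.002500) = 58.0° ≈ 058°.

058°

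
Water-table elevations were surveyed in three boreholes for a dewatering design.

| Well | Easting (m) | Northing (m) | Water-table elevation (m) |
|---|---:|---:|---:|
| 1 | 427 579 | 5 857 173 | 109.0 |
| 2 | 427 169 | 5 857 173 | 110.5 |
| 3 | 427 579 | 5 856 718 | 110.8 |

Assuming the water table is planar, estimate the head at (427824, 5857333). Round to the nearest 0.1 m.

107.5 m

∂h/∂x = (110.5 − 109.0) / (427169 − 427579) = -0.003659
∂h/∂y = (110.8 − 109.0) / (5856718 − 5857173) = -0.003956
h(427824, 5857333) = 109.0 + (-0.003659)·(245) + (-0.003956)·(160) = 109.0 -0.896 -0.633 = 107.471 m.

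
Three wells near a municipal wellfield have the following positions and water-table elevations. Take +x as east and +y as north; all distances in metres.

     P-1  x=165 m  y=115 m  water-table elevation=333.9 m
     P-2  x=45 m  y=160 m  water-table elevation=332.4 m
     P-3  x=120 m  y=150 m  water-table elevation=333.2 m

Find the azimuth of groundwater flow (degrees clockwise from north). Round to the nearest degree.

308°

With h = a·x + b·y + c and P-1 as origin, the differences give:
  (-120)·a + 45·b = -1.5
  (-45)·a + 35·b = -0.7
Eliminate b (×35 and ×45, subtract): -2175·a = -21.00 → a = ∂h/∂x = +0.009655
Back-substitute: b = ∂h/∂y = -0.007586.
Flow direction (−∇h) has components (-0.009655 E, +0.007586 N).
Azimuth = atan2(E, N) = atan2(-0.009655, +0.007586) = 308.2° ≈ 308°.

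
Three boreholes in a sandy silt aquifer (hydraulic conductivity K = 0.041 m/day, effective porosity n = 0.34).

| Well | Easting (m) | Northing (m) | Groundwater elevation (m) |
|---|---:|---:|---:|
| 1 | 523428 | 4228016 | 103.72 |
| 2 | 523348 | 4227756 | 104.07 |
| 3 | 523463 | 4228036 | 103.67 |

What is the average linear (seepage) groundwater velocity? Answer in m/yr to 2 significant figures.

Differences from 1: to 2 (Δx, Δy, Δh) = (-80, -260, +0.35); to 3 = (35, 20, -0.05).
Solve a·Δx + b·Δy = Δh: det = (-80)·20 − 35·(-260) = 7500.
∂h/∂x = [(+0.35)·20 − (-0.05)·(-260)] / 7500 = -0.0008000
∂h/∂y = [(-80)·(-0.05) − 35·(+0.35)] / 7500 = -0.001100
|∇h| = √(-0.0008000² + -0.001100²) = 0.00136
Seepage velocity v = K·i/n = 0.041 × 0.00136 / 0.34 = 0.000164 m/day = 0.0599 m/yr.

0.060 m/yr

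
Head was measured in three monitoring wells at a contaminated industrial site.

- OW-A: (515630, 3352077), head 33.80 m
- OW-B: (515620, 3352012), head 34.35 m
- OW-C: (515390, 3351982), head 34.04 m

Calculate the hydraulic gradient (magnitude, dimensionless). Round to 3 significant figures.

0.00919

Differences from OW-A: to OW-B (Δx, Δy, Δh) = (-10, -65, +0.55); to OW-C = (-240, -95, +0.24).
Solve a·Δx + b·Δy = Δh: det = (-10)·(-95) − (-240)·(-65) = -14650.
∂h/∂x = [(+0.55)·(-95) − (+0.24)·(-65)] / -14650 = +0.002502
∂h/∂y = [(-10)·(+0.24) − (-240)·(+0.55)] / -14650 = -0.008846
|∇h| = √(0.002502² + -0.008846²) = 0.009193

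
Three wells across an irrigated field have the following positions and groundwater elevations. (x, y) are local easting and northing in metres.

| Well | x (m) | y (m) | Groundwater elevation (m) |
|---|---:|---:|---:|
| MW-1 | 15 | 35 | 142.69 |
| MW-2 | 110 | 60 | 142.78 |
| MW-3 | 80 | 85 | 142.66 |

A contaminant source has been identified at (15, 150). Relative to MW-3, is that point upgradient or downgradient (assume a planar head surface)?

downgradient

Taking MW-1 as reference: MW-2−MW-1 = (95, 25, +0.09); MW-3−MW-1 = (65, 50, -0.03).
Solve a·Δx + b·Δy = Δh: det = 95·50 − 65·25 = 3125.
∂h/∂x = [(+0.09)·50 − (-0.03)·25] / 3125 = +0.001680
∂h/∂y = [95·(-0.03) − 65·(+0.09)] / 3125 = -0.002784
Head at (15, 150) = 142.69 + (+0.001680)·(0) + (-0.002784)·(115) = 142.37 m.
That is lower than the 142.66 m at MW-3, so the point is downgradient.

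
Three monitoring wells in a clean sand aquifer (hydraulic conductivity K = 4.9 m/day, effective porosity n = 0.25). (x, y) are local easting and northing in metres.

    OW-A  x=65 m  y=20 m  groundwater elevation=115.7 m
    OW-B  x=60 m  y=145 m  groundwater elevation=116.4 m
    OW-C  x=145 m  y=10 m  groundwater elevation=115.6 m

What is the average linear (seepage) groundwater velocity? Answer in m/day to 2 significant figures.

0.11 m/day

Three-point gradient (reference OW-A): Δ to OW-B = (-5, 125, +0.7), Δ to OW-C = (80, -10, -0.1).
∂h/∂x = -0.0005528, ∂h/∂y = +0.005578 (det = -9950).
|∇h| = √(-0.0005528² + 0.005578²) = 0.005605
Seepage velocity v = K·i/n = 4.9 × 0.005605 / 0.25 = 0.1099 m/day.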